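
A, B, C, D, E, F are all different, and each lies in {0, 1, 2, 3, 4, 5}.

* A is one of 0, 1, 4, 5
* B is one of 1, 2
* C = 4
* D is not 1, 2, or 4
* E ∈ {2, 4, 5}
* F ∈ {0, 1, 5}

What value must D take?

C's domain is down to {4}, so C = 4. So A, E can't be 4.
Among the 5 still-open variables, 3 fits only D (and all 5 values in {0, 1, 2, 3, 5} must be used), so D = 3.

3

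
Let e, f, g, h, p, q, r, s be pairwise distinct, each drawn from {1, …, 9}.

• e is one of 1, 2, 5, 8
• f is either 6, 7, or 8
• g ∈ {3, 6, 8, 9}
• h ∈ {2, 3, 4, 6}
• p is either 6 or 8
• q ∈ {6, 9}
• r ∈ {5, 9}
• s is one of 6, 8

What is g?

3

p and s share exactly the 2 values {6, 8}; by pigeonhole those values go to them, so strike 6, 8 from e, f, g, h, q.
f must be 7 (only option left).
q's domain is down to {9}, so q = 9. Strike 9 from g, r.
So g = 3.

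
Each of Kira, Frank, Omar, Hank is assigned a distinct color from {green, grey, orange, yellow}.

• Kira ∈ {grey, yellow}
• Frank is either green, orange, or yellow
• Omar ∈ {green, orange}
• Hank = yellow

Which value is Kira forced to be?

grey

Hank's domain is down to {yellow}, so Hank = yellow. Remove yellow from Kira, Frank.
So Kira = grey.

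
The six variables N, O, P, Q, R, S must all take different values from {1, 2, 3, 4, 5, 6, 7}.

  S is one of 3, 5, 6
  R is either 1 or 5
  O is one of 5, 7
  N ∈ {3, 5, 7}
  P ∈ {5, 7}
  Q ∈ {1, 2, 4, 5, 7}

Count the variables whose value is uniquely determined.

3

The 2 variables O and P are confined to {5, 7}, which locks those values in; drop them from N, Q, R, S.
N has just one choice, so N = 3. So S can't be 3.
That leaves R = 1. Remove 1 from Q.
S must be 6 (only option left).
Determined: N=3, R=1, S=6. The other variables each still have more than one consistent value. That makes 3.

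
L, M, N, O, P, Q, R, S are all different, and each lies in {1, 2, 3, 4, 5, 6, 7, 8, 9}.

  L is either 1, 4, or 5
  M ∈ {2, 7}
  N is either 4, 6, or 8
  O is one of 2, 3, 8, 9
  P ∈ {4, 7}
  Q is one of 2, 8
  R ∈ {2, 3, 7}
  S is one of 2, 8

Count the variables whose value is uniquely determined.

The 2 variables Q and S are confined to {2, 8}, which locks those values in; drop them from M, N, O, R.
M must be 7 (only option left). Strike 7 from P, R.
That leaves P = 4. So L, N can't be 4.
R has just one choice, so R = 3. So O can't be 3.
That leaves N = 6.
That leaves O = 9.
Determined: M=7, N=6, O=9, P=4, R=3. The other variables each still have more than one consistent value. That makes 5.

5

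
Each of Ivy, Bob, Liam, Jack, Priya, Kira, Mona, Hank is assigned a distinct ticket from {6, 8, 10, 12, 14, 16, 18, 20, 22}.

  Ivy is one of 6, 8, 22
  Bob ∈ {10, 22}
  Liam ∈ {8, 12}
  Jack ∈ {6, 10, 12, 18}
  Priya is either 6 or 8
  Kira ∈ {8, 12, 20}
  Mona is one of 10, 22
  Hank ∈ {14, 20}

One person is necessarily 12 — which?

The 8 variables draw from only 8 values {6, 8, 10, 12, 14, 18, 20, 22}, so each is used; only Hank can be 14, hence Hank = 14.
Among the 7 still-open variables, 18 fits only Jack (and all 7 values in {6, 8, 10, 12, 18, 20, 22} must be used), so Jack = 18.
Among the 6 still-open variables, 20 fits only Kira (and all 6 values in {6, 8, 10, 12, 20, 22} must be used), so Kira = 20.
Among the 5 still-open variables, 12 fits only Liam (and all 5 values in {6, 8, 10, 12, 22} must be used), so Liam = 12.

Liam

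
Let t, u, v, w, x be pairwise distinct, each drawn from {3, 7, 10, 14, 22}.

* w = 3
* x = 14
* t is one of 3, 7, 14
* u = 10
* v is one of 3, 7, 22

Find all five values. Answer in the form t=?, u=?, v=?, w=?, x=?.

u has just one choice, so u = 10.
w's domain is down to {3}, so w = 3. Eliminate 3 elsewhere: t, v.
That leaves x = 14. So t can't be 14.
That leaves t = 7. Strike 7 from v.
That leaves v = 22.

t=7, u=10, v=22, w=3, x=14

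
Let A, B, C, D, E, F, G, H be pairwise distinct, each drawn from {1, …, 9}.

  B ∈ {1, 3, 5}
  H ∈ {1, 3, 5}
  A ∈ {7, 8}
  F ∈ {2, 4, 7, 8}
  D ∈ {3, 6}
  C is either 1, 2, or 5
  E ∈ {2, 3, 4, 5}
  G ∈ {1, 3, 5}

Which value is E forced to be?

The 8 variables draw from only 8 values {1, 2, 3, 4, 5, 6, 7, 8}, so each is used; only D can be 6, hence D = 6.
B, G, H between them cover only {1, 3, 5} — a naked triple. Remove those values from C, E.
C must be 2 (only option left). Remove 2 from E, F.
So E = 4.

4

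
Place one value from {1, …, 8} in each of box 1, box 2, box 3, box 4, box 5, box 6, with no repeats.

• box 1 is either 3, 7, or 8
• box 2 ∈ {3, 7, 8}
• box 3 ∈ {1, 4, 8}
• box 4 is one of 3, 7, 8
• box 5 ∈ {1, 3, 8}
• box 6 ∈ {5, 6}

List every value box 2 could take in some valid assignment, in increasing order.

The 3 variables box 1, box 2, box 4 are confined to {3, 7, 8}, which locks those values in; drop them from box 3, box 5.
box 5's domain is down to {1}, so box 5 = 1. Strike 1 from box 3.
box 3's domain is down to {4}, so box 3 = 4.
No further eliminations apply; box 2 can still be any of 3, 7, 8.

3, 7, 8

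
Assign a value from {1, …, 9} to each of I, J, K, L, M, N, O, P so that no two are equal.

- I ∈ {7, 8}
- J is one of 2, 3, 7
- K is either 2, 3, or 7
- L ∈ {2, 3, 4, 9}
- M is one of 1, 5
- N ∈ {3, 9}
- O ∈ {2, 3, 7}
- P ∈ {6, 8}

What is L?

J, K, O between them cover only {2, 3, 7} — a naked triple. Remove those values from I, L, N.
I must be 8 (only option left). Strike 8 from P.
N's domain is down to {9}, so N = 9. Eliminate 9 elsewhere: L.
So L = 4.

4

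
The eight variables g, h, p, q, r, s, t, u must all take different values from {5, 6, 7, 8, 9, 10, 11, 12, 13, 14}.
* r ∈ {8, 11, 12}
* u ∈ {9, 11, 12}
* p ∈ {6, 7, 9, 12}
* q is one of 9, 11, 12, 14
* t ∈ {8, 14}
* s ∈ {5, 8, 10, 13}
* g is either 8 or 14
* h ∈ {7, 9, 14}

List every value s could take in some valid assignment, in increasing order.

g and t share exactly the 2 values {8, 14}; by pigeonhole those values go to them, so strike 8, 14 from h, q, r, s.
q, r, u between them cover only {9, 11, 12} — a naked triple. Remove those values from h, p.
That leaves h = 7. Remove 7 from p.
p's domain is down to {6}, so p = 6.
No further eliminations apply; s can still be any of 5, 10, 13.

5, 10, 13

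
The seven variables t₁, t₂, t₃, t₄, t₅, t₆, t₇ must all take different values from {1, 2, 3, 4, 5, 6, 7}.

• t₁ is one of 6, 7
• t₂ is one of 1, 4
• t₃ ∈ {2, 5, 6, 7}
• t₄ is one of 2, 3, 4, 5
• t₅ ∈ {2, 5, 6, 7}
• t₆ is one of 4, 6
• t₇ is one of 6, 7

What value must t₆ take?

4

The 7 variables together cover exactly {1, 2, 3, 4, 5, 6, 7} — 7 values for 7 variables — and 1 appears only in t₂'s list, so t₂ = 1.
The 6 still-open variables together cover exactly {2, 3, 4, 5, 6, 7} — 6 values for 6 variables — and 3 appears only in t₄'s list, so t₄ = 3.
The 5 still-open variables together cover exactly {2, 4, 5, 6, 7} — 5 values for 5 variables — and 4 appears only in t₆'s list, so t₆ = 4.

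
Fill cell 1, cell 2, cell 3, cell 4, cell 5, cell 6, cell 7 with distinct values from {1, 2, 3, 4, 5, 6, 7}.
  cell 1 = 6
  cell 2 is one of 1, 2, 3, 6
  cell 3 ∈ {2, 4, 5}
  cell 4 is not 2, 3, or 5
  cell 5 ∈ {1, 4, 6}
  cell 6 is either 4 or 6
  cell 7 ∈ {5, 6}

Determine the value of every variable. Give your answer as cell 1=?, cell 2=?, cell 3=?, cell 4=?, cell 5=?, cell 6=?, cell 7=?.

cell 1's domain is down to {6}, so cell 1 = 6. Eliminate 6 elsewhere: cell 2, cell 4, cell 5, cell 6, cell 7.
That leaves cell 6 = 4. Remove 4 from cell 3, cell 4, cell 5.
cell 7 has just one choice, so cell 7 = 5. So cell 3 can't be 5.
cell 3 must be 2 (only option left). Strike 2 from cell 2.
cell 5's domain is down to {1}, so cell 5 = 1. Remove 1 from cell 2, cell 4.
cell 2's domain is down to {3}, so cell 2 = 3.
cell 4 must be 7 (only option left).

cell 1=6, cell 2=3, cell 3=2, cell 4=7, cell 5=1, cell 6=4, cell 7=5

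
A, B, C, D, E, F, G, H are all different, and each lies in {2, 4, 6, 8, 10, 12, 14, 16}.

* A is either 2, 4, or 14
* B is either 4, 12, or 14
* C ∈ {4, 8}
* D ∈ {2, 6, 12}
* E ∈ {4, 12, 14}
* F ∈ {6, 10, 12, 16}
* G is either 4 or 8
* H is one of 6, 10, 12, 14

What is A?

The 8 variables draw from only 8 values {2, 4, 6, 8, 10, 12, 14, 16}, so each is used; only F can be 16, hence F = 16.
The 7 still-open variables together cover exactly {2, 4, 6, 8, 10, 12, 14} — 7 values for 7 variables — and 10 appears only in H's list, so H = 10.
The 6 still-open variables together cover exactly {2, 4, 6, 8, 12, 14} — 6 values for 6 variables — and 6 appears only in D's list, so D = 6.
Among the 5 still-open variables, 2 fits only A (and all 5 values in {2, 4, 8, 12, 14} must be used), so A = 2.

2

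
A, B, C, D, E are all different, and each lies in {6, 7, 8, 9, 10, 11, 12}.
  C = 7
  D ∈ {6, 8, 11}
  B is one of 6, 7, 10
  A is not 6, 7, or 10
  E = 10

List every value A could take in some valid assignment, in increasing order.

8, 9, 11, 12

C's domain is down to {7}, so C = 7. Eliminate 7 elsewhere: B.
E's domain is down to {10}, so E = 10. Remove 10 from B.
B must be 6 (only option left). Strike 6 from D.
No further eliminations apply; A can still be any of 8, 9, 11, 12.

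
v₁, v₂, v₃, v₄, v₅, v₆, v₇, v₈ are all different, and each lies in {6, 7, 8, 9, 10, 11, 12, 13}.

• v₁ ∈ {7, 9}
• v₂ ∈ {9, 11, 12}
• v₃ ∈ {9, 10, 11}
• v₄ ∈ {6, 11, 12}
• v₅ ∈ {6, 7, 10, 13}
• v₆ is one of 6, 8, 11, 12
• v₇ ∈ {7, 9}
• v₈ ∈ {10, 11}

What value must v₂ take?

The 8 variables draw from only 8 values {6, 7, 8, 9, 10, 11, 12, 13}, so each is used; only v₆ can be 8, hence v₆ = 8.
Among the 7 still-open variables, 13 fits only v₅ (and all 7 values in {6, 7, 9, 10, 11, 12, 13} must be used), so v₅ = 13.
Among the 6 still-open variables, 6 fits only v₄ (and all 6 values in {6, 7, 9, 10, 11, 12} must be used), so v₄ = 6.
The 5 still-open variables together cover exactly {7, 9, 10, 11, 12} — 5 values for 5 variables — and 12 appears only in v₂'s list, so v₂ = 12.

12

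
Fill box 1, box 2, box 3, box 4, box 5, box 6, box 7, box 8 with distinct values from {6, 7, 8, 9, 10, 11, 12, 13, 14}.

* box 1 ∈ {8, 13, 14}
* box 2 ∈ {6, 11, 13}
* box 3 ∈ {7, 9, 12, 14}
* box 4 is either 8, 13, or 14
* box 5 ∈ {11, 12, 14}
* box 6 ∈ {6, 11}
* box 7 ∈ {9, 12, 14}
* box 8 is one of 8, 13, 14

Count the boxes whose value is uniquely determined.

The 8 variables together cover exactly {6, 7, 8, 9, 11, 12, 13, 14} — 8 values for 8 variables — and 7 appears only in box 3's list, so box 3 = 7.
The 7 still-open variables together cover exactly {6, 8, 9, 11, 12, 13, 14} — 7 values for 7 variables — and 9 appears only in box 7's list, so box 7 = 9.
The 6 still-open variables draw from only 6 values {6, 8, 11, 12, 13, 14}, so each is used; only box 5 can be 12, hence box 5 = 12.
The 3 variables box 1, box 4, box 8 are confined to {8, 13, 14}, which locks those values in; drop them from box 2.
Determined: box 3=7, box 5=12, box 7=9. The other boxes each still have more than one consistent value. That makes 3.

3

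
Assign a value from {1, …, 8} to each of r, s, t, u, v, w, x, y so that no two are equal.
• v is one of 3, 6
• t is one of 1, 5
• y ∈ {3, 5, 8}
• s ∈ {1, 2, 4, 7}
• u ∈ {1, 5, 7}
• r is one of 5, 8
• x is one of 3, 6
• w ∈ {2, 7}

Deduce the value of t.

The 8 variables draw from only 8 values {1, 2, 3, 4, 5, 6, 7, 8}, so each is used; only s can be 4, hence s = 4.
The 7 still-open variables together cover exactly {1, 2, 3, 5, 6, 7, 8} — 7 values for 7 variables — and 2 appears only in w's list, so w = 2.
The 6 still-open variables together cover exactly {1, 3, 5, 6, 7, 8} — 6 values for 6 variables — and 7 appears only in u's list, so u = 7.
The 5 still-open variables together cover exactly {1, 3, 5, 6, 8} — 5 values for 5 variables — and 1 appears only in t's list, so t = 1.

1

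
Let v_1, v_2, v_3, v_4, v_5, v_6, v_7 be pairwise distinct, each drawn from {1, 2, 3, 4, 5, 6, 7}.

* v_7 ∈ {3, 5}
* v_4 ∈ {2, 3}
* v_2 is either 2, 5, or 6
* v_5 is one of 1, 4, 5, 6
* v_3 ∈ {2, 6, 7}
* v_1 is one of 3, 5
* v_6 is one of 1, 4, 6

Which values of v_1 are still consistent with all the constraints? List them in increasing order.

The 7 variables draw from only 7 values {1, 2, 3, 4, 5, 6, 7}, so each is used; only v_3 can be 7, hence v_3 = 7.
v_1 and v_7 between them cover only {3, 5} — a naked pair. Remove those values from v_2, v_4, v_5.
That leaves v_4 = 2. Eliminate 2 elsewhere: v_2.
v_2's domain is down to {6}, so v_2 = 6. Remove 6 from v_5, v_6.
No further eliminations apply; v_1 can still be any of 3, 5.

3, 5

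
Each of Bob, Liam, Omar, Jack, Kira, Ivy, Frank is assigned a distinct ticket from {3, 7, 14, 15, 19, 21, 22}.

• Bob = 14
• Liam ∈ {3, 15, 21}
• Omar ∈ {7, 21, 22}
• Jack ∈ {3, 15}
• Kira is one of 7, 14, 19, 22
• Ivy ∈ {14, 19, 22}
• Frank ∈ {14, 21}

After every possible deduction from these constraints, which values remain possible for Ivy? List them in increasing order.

Bob has just one choice, so Bob = 14. Eliminate 14 elsewhere: Kira, Ivy, Frank.
That leaves Frank = 21. Remove 21 from Liam, Omar.
No further eliminations apply; Ivy can still be any of 19, 22.

19, 22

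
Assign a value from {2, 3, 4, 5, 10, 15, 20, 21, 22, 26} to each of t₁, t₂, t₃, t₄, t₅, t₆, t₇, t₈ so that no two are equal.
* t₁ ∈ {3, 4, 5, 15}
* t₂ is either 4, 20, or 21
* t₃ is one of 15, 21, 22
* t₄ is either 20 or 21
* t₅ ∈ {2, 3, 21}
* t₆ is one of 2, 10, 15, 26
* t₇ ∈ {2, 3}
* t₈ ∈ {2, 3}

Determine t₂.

The 2 variables t₇ and t₈ are confined to {2, 3}, which locks those values in; drop them from t₁, t₅, t₆.
t₅ has just one choice, so t₅ = 21. Remove 21 from t₂, t₃, t₄.
t₄ must be 20 (only option left). Remove 20 from t₂.
So t₂ = 4.

4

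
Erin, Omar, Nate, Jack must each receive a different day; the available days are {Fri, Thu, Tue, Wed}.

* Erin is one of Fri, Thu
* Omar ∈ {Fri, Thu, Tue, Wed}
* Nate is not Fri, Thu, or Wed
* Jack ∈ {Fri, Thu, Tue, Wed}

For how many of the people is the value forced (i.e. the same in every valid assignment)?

Nate's domain is down to {Tue}, so Nate = Tue. Eliminate Tue elsewhere: Omar, Jack.
Determined: Nate=Tue. The other people each still have more than one consistent value. That makes 1.

1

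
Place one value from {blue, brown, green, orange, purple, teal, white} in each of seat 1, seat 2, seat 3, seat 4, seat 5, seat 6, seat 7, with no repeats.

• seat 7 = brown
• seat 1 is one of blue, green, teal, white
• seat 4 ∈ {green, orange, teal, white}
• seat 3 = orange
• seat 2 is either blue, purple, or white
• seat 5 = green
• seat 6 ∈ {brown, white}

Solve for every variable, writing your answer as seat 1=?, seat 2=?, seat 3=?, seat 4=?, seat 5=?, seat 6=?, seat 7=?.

seat 1=blue, seat 2=purple, seat 3=orange, seat 4=teal, seat 5=green, seat 6=white, seat 7=brown

seat 3 must be orange (only option left). So seat 4 can't be orange.
That leaves seat 5 = green. Strike green from seat 1, seat 4.
seat 7 must be brown (only option left). So seat 6 can't be brown.
seat 6 must be white (only option left). Remove white from seat 1, seat 2, seat 4.
seat 4 has just one choice, so seat 4 = teal. So seat 1 can't be teal.
seat 1's domain is down to {blue}, so seat 1 = blue. So seat 2 can't be blue.
seat 2's domain is down to {purple}, so seat 2 = purple.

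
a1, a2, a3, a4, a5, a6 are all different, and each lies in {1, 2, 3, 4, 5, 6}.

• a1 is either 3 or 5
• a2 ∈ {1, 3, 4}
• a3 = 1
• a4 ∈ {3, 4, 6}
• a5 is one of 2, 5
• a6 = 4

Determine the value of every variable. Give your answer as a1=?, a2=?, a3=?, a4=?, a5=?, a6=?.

a3's domain is down to {1}, so a3 = 1. Strike 1 from a2.
a6 has just one choice, so a6 = 4. Strike 4 from a2, a4.
That leaves a2 = 3. So a1, a4 can't be 3.
a4 must be 6 (only option left).
a1 has just one choice, so a1 = 5. So a5 can't be 5.
a5 has just one choice, so a5 = 2.

a1=5, a2=3, a3=1, a4=6, a5=2, a6=4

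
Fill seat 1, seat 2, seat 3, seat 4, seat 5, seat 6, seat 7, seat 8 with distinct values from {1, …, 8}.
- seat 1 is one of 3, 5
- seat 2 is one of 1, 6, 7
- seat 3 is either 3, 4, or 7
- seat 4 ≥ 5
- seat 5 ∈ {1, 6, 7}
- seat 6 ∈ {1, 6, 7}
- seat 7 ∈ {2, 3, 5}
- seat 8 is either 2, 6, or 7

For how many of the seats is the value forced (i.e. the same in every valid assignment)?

The 8 variables together cover exactly {1, 2, 3, 4, 5, 6, 7, 8} — 8 values for 8 variables — and 4 appears only in seat 3's list, so seat 3 = 4.
The 7 still-open variables draw from only 7 values {1, 2, 3, 5, 6, 7, 8}, so each is used; only seat 4 can be 8, hence seat 4 = 8.
seat 2, seat 5, seat 6 between them cover only {1, 6, 7} — a naked triple. Remove those values from seat 8.
seat 8 has just one choice, so seat 8 = 2. Strike 2 from seat 7.
Determined: seat 3=4, seat 4=8, seat 8=2. The other seats each still have more than one consistent value. That makes 3.

3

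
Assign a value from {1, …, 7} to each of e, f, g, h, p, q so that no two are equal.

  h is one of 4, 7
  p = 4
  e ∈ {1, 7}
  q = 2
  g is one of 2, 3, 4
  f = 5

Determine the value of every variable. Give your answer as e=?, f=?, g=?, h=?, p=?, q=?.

f's domain is down to {5}, so f = 5.
p has just one choice, so p = 4. Remove 4 from g, h.
q has just one choice, so q = 2. Strike 2 from g.
g must be 3 (only option left).
h must be 7 (only option left). Strike 7 from e.
That leaves e = 1.

e=1, f=5, g=3, h=7, p=4, q=2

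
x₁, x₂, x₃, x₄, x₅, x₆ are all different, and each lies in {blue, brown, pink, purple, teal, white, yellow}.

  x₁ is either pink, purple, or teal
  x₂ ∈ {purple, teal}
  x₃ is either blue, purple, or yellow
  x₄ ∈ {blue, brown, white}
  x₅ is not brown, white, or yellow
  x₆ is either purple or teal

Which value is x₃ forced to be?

yellow

x₂ and x₆ between them cover only {purple, teal} — a naked pair. Remove those values from x₁, x₃, x₅.
That leaves x₁ = pink. So x₅ can't be pink.
x₅'s domain is down to {blue}, so x₅ = blue. Remove blue from x₃, x₄.
So x₃ = yellow.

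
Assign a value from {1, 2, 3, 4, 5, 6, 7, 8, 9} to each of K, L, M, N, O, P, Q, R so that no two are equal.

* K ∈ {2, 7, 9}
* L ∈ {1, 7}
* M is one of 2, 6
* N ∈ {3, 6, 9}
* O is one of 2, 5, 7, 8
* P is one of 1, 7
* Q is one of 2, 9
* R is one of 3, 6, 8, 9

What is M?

Among the 8 variables, 5 fits only O (and all 8 values in {1, 2, 3, 5, 6, 7, 8, 9} must be used), so O = 5.
The 7 still-open variables draw from only 7 values {1, 2, 3, 6, 7, 8, 9}, so each is used; only R can be 8, hence R = 8.
The 6 still-open variables together cover exactly {1, 2, 3, 6, 7, 9} — 6 values for 6 variables — and 3 appears only in N's list, so N = 3.
The 5 still-open variables draw from only 5 values {1, 2, 6, 7, 9}, so each is used; only M can be 6, hence M = 6.

6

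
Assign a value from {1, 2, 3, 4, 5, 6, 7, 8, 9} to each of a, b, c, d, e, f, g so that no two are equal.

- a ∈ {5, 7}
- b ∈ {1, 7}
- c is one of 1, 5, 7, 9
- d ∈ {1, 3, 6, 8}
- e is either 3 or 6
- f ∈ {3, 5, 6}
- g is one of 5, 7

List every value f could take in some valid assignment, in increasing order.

3, 6

Among the 7 variables, 8 fits only d (and all 7 values in {1, 3, 5, 6, 7, 8, 9} must be used), so d = 8.
The 6 still-open variables draw from only 6 values {1, 3, 5, 6, 7, 9}, so each is used; only c can be 9, hence c = 9.
Among the 5 still-open variables, 1 fits only b (and all 5 values in {1, 3, 5, 6, 7} must be used), so b = 1.
a and g between them cover only {5, 7} — a naked pair. Remove those values from f.
No further eliminations apply; f can still be any of 3, 6.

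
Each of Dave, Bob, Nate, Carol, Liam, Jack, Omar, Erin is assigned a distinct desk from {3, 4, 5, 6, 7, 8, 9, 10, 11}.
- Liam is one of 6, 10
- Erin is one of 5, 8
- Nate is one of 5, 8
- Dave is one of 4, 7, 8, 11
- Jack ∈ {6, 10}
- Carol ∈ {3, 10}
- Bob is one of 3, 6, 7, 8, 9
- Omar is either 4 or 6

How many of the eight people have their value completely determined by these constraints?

2

Nate and Erin between them cover only {5, 8} — a naked pair. Remove those values from Dave, Bob.
The 2 variables Liam and Jack are confined to {6, 10}, which locks those values in; drop them from Bob, Carol, Omar.
Carol must be 3 (only option left). Eliminate 3 elsewhere: Bob.
Omar's domain is down to {4}, so Omar = 4. Eliminate 4 elsewhere: Dave.
Determined: Carol=3, Omar=4. The other people each still have more than one consistent value. That makes 2.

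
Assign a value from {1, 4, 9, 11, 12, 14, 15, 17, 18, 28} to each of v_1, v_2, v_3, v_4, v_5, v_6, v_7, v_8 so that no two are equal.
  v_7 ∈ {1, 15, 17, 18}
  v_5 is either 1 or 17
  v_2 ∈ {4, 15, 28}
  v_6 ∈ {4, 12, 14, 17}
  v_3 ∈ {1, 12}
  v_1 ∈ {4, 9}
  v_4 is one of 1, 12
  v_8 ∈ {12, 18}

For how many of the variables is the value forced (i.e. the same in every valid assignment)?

v_3 and v_4 share exactly the 2 values {1, 12}; by pigeonhole those values go to them, so strike 1, 12 from v_5, v_6, v_7, v_8.
v_5's domain is down to {17}, so v_5 = 17. Remove 17 from v_6, v_7.
v_8 must be 18 (only option left). Eliminate 18 elsewhere: v_7.
v_7 must be 15 (only option left). So v_2 can't be 15.
Determined: v_5=17, v_7=15, v_8=18. The other variables each still have more than one consistent value. That makes 3.

3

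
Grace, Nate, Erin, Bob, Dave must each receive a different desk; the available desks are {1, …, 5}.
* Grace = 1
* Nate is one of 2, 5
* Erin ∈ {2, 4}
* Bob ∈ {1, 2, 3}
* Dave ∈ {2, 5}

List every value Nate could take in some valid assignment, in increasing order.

Grace's domain is down to {1}, so Grace = 1. So Bob can't be 1.
Among the 4 still-open variables, 3 fits only Bob (and all 4 values in {2, 3, 4, 5} must be used), so Bob = 3.
Among the 3 still-open variables, 4 fits only Erin (and all 3 values in {2, 4, 5} must be used), so Erin = 4.
No further eliminations apply; Nate can still be any of 2, 5.

2, 5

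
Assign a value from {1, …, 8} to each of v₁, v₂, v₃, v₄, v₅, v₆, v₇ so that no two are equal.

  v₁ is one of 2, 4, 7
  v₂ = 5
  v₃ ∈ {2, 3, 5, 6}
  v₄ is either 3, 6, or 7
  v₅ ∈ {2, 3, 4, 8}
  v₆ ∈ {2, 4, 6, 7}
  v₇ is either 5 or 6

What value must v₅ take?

v₂ must be 5 (only option left). So v₃, v₇ can't be 5.
That leaves v₇ = 6. Eliminate 6 elsewhere: v₃, v₄, v₆.
The 5 still-open variables draw from only 5 values {2, 3, 4, 7, 8}, so each is used; only v₅ can be 8, hence v₅ = 8.

8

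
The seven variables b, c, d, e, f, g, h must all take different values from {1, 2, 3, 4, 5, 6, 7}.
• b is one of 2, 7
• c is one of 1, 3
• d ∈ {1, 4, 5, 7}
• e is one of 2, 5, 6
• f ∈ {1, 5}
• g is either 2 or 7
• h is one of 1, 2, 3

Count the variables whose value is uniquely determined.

The 7 variables draw from only 7 values {1, 2, 3, 4, 5, 6, 7}, so each is used; only d can be 4, hence d = 4.
The 6 still-open variables together cover exactly {1, 2, 3, 5, 6, 7} — 6 values for 6 variables — and 6 appears only in e's list, so e = 6.
Among the 5 still-open variables, 5 fits only f (and all 5 values in {1, 2, 3, 5, 7} must be used), so f = 5.
b and g between them cover only {2, 7} — a naked pair. Remove those values from h.
Determined: d=4, e=6, f=5. The other variables each still have more than one consistent value. That makes 3.

3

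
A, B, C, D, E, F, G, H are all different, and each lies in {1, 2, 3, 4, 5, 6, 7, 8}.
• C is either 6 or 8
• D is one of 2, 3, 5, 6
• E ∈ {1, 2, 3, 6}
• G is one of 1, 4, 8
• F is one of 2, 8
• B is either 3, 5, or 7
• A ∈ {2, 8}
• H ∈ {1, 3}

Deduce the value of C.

Among the 8 variables, 4 fits only G (and all 8 values in {1, 2, 3, 4, 5, 6, 7, 8} must be used), so G = 4.
The 7 still-open variables together cover exactly {1, 2, 3, 5, 6, 7, 8} — 7 values for 7 variables — and 7 appears only in B's list, so B = 7.
The 6 still-open variables together cover exactly {1, 2, 3, 5, 6, 8} — 6 values for 6 variables — and 5 appears only in D's list, so D = 5.
A and F share exactly the 2 values {2, 8}; by pigeonhole those values go to them, so strike 2, 8 from C, E.
So C = 6.

6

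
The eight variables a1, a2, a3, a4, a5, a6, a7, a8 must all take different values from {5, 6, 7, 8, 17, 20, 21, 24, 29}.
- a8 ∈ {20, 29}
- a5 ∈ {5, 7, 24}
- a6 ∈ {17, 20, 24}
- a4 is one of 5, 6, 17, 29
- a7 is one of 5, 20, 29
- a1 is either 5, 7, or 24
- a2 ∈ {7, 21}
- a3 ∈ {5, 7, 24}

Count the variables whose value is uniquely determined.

Among the 8 variables, 6 fits only a4 (and all 8 values in {5, 6, 7, 17, 20, 21, 24, 29} must be used), so a4 = 6.
The 7 still-open variables draw from only 7 values {5, 7, 17, 20, 21, 24, 29}, so each is used; only a6 can be 17, hence a6 = 17.
The 6 still-open variables draw from only 6 values {5, 7, 20, 21, 24, 29}, so each is used; only a2 can be 21, hence a2 = 21.
The 3 variables a1, a3, a5 are confined to {5, 7, 24}, which locks those values in; drop them from a7.
Determined: a2=21, a4=6, a6=17. The other variables each still have more than one consistent value. That makes 3.

3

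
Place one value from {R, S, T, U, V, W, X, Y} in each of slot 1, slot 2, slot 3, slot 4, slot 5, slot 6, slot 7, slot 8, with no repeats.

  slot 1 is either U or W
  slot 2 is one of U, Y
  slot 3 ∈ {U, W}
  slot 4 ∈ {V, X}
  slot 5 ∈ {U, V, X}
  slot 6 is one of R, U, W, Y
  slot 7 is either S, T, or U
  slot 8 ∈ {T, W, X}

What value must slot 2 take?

Y

Among the 8 variables, R fits only slot 6 (and all 8 values in {R, S, T, U, V, W, X, Y} must be used), so slot 6 = R.
The 7 still-open variables draw from only 7 values {S, T, U, V, W, X, Y}, so each is used; only slot 7 can be S, hence slot 7 = S.
Among the 6 still-open variables, T fits only slot 8 (and all 6 values in {T, U, V, W, X, Y} must be used), so slot 8 = T.
The 5 still-open variables together cover exactly {U, V, W, X, Y} — 5 values for 5 variables — and Y appears only in slot 2's list, so slot 2 = Y.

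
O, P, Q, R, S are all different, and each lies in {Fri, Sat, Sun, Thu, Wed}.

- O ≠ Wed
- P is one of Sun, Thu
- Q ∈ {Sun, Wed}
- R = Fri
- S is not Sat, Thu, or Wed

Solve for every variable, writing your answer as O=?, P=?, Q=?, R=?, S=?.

O=Sat, P=Thu, Q=Wed, R=Fri, S=Sun

R's domain is down to {Fri}, so R = Fri. Eliminate Fri elsewhere: O, S.
S has just one choice, so S = Sun. So O, P, Q can't be Sun.
P has just one choice, so P = Thu. Eliminate Thu elsewhere: O.
Q must be Wed (only option left).
That leaves O = Sat.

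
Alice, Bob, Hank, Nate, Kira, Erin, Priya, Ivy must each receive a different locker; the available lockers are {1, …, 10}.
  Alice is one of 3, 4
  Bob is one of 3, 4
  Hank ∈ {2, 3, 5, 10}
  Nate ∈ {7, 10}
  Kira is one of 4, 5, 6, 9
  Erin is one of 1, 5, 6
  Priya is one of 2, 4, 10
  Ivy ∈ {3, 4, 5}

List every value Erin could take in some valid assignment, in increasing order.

1, 6

The 2 variables Alice and Bob are confined to {3, 4}, which locks those values in; drop them from Hank, Kira, Priya, Ivy.
That leaves Ivy = 5. So Hank, Kira, Erin can't be 5.
Hank and Priya between them cover only {2, 10} — a naked pair. Remove those values from Nate.
Nate has just one choice, so Nate = 7.
No further eliminations apply; Erin can still be any of 1, 6.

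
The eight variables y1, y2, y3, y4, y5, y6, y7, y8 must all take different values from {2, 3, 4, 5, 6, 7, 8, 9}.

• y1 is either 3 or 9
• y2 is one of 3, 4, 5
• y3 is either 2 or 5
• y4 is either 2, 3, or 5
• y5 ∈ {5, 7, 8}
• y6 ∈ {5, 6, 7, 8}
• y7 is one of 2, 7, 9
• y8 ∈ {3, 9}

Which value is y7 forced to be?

7

The 8 variables draw from only 8 values {2, 3, 4, 5, 6, 7, 8, 9}, so each is used; only y2 can be 4, hence y2 = 4.
The 7 still-open variables together cover exactly {2, 3, 5, 6, 7, 8, 9} — 7 values for 7 variables — and 6 appears only in y6's list, so y6 = 6.
Among the 6 still-open variables, 8 fits only y5 (and all 6 values in {2, 3, 5, 7, 8, 9} must be used), so y5 = 8.
The 5 still-open variables together cover exactly {2, 3, 5, 7, 9} — 5 values for 5 variables — and 7 appears only in y7's list, so y7 = 7.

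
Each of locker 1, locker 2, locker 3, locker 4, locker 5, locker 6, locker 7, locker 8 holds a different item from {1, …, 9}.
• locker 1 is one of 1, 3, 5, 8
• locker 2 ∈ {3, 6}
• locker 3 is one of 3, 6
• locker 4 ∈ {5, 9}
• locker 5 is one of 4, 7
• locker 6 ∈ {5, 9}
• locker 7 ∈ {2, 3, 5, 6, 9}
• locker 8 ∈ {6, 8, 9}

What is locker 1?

1

locker 2 and locker 3 between them cover only {3, 6} — a naked pair. Remove those values from locker 1, locker 7, locker 8.
locker 4 and locker 6 between them cover only {5, 9} — a naked pair. Remove those values from locker 1, locker 7, locker 8.
locker 7 has just one choice, so locker 7 = 2.
locker 8's domain is down to {8}, so locker 8 = 8. Strike 8 from locker 1.
So locker 1 = 1.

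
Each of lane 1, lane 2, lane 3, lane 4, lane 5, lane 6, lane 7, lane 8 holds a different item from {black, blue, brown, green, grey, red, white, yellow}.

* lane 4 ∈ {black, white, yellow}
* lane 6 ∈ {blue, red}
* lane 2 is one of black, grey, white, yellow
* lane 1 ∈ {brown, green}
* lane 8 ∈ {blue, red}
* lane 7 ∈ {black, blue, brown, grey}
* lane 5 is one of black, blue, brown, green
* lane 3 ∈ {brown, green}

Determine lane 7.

lane 1 and lane 3 share exactly the 2 values {brown, green}; by pigeonhole those values go to them, so strike brown, green from lane 5, lane 7.
The 2 variables lane 6 and lane 8 are confined to {blue, red}, which locks those values in; drop them from lane 5, lane 7.
lane 5 has just one choice, so lane 5 = black. Eliminate black elsewhere: lane 2, lane 4, lane 7.
So lane 7 = grey.

grey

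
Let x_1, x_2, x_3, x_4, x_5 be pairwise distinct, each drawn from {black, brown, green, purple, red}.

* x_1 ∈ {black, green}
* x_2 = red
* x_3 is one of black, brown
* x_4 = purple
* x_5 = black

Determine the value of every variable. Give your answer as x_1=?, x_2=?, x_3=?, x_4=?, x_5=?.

x_1=green, x_2=red, x_3=brown, x_4=purple, x_5=black

x_2's domain is down to {red}, so x_2 = red.
x_4 must be purple (only option left).
x_5 must be black (only option left). So x_1, x_3 can't be black.
x_1 has just one choice, so x_1 = green.
x_3 has just one choice, so x_3 = brown.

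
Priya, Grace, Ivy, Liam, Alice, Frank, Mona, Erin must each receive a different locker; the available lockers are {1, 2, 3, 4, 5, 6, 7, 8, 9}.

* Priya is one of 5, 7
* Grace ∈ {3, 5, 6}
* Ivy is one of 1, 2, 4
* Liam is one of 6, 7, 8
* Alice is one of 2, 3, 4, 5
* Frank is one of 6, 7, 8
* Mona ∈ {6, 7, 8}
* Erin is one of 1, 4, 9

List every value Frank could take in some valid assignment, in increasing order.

Liam, Frank, Mona share exactly the 3 values {6, 7, 8}; by pigeonhole those values go to them, so strike 6, 7, 8 from Priya, Grace.
Priya's domain is down to {5}, so Priya = 5. So Grace, Alice can't be 5.
That leaves Grace = 3. Remove 3 from Alice.
No further eliminations apply; Frank can still be any of 6, 7, 8.

6, 7, 8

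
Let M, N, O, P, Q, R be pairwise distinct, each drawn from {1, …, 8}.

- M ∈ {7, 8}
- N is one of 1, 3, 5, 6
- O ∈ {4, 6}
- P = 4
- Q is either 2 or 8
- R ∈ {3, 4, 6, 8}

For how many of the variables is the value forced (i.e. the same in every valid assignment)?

2

P must be 4 (only option left). Eliminate 4 elsewhere: O, R.
O's domain is down to {6}, so O = 6. Strike 6 from N, R.
Determined: O=6, P=4. The other variables each still have more than one consistent value. That makes 2.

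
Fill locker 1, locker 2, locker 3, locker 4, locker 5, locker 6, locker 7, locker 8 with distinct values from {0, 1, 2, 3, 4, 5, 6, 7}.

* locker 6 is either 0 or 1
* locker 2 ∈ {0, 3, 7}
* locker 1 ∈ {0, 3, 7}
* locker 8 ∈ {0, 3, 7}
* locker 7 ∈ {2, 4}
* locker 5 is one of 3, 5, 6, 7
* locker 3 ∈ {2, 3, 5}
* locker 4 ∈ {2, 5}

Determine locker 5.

6

The 8 variables together cover exactly {0, 1, 2, 3, 4, 5, 6, 7} — 8 values for 8 variables — and 1 appears only in locker 6's list, so locker 6 = 1.
Among the 7 still-open variables, 4 fits only locker 7 (and all 7 values in {0, 2, 3, 4, 5, 6, 7} must be used), so locker 7 = 4.
The 6 still-open variables together cover exactly {0, 2, 3, 5, 6, 7} — 6 values for 6 variables — and 6 appears only in locker 5's list, so locker 5 = 6.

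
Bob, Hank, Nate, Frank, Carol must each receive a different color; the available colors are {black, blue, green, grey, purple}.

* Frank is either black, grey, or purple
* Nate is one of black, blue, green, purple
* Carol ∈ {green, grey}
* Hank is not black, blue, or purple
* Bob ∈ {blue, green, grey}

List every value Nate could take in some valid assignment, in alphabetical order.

black, purple

Hank and Carol share exactly the 2 values {green, grey}; by pigeonhole those values go to them, so strike green, grey from Bob, Nate, Frank.
Bob must be blue (only option left). So Nate can't be blue.
No further eliminations apply; Nate can still be any of black, purple.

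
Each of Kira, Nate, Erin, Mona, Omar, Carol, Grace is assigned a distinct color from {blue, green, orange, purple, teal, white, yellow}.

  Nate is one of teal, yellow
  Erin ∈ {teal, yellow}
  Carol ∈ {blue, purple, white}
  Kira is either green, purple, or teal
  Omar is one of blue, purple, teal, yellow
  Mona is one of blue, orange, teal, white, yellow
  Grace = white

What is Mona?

orange

Grace must be white (only option left). Eliminate white elsewhere: Mona, Carol.
The 6 still-open variables together cover exactly {blue, green, orange, purple, teal, yellow} — 6 values for 6 variables — and green appears only in Kira's list, so Kira = green.
Among the 5 still-open variables, orange fits only Mona (and all 5 values in {blue, orange, purple, teal, yellow} must be used), so Mona = orange.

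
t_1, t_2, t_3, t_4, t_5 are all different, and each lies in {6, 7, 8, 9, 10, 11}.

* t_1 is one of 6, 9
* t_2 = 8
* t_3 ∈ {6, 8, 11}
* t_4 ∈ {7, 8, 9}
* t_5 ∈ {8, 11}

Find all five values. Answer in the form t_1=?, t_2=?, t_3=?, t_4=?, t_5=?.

t_1=9, t_2=8, t_3=6, t_4=7, t_5=11

t_2 has just one choice, so t_2 = 8. Strike 8 from t_3, t_4, t_5.
t_5 must be 11 (only option left). Eliminate 11 elsewhere: t_3.
t_3's domain is down to {6}, so t_3 = 6. So t_1 can't be 6.
t_1 has just one choice, so t_1 = 9. Eliminate 9 elsewhere: t_4.
t_4's domain is down to {7}, so t_4 = 7.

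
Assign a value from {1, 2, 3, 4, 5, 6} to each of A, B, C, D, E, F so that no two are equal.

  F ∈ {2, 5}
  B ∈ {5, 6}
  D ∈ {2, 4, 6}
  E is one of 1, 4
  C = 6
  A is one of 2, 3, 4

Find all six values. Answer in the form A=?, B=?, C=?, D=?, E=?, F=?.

A=3, B=5, C=6, D=4, E=1, F=2

C's domain is down to {6}, so C = 6. Remove 6 from B, D.
B must be 5 (only option left). So F can't be 5.
F has just one choice, so F = 2. Eliminate 2 elsewhere: A, D.
D has just one choice, so D = 4. So A, E can't be 4.
E's domain is down to {1}, so E = 1.
A must be 3 (only option left).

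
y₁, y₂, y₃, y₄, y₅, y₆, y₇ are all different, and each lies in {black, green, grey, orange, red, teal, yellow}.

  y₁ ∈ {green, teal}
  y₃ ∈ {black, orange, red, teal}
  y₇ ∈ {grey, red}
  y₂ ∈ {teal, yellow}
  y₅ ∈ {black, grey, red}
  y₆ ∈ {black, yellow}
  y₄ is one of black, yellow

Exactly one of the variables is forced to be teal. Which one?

Among the 7 variables, green fits only y₁ (and all 7 values in {black, green, grey, orange, red, teal, yellow} must be used), so y₁ = green.
Among the 6 still-open variables, orange fits only y₃ (and all 6 values in {black, grey, orange, red, teal, yellow} must be used), so y₃ = orange.
The 5 still-open variables draw from only 5 values {black, grey, red, teal, yellow}, so each is used; only y₂ can be teal, hence y₂ = teal.

y₂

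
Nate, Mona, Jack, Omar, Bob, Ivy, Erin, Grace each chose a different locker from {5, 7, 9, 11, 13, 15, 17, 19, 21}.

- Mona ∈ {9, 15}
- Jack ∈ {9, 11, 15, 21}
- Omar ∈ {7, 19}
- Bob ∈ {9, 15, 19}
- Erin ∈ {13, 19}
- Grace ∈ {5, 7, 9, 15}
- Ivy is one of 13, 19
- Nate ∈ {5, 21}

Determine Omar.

Among the 8 variables, 11 fits only Jack (and all 8 values in {5, 7, 9, 11, 13, 15, 19, 21} must be used), so Jack = 11.
The 7 still-open variables together cover exactly {5, 7, 9, 13, 15, 19, 21} — 7 values for 7 variables — and 21 appears only in Nate's list, so Nate = 21.
Among the 6 still-open variables, 5 fits only Grace (and all 6 values in {5, 7, 9, 13, 15, 19} must be used), so Grace = 5.
The 5 still-open variables together cover exactly {7, 9, 13, 15, 19} — 5 values for 5 variables — and 7 appears only in Omar's list, so Omar = 7.

7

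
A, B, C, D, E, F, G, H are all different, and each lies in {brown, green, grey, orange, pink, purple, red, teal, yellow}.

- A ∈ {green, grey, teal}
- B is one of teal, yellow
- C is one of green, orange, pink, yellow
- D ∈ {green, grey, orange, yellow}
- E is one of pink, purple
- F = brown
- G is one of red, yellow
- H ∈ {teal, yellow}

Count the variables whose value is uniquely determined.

F must be brown (only option left).
B and H between them cover only {teal, yellow} — a naked pair. Remove those values from A, C, D, G.
G has just one choice, so G = red.
Determined: F=brown, G=red. The other variables each still have more than one consistent value. That makes 2.

2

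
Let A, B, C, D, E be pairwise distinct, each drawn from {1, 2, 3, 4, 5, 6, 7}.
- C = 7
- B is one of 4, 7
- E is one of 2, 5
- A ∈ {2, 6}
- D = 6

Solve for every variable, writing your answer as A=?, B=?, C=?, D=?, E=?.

C must be 7 (only option left). Eliminate 7 elsewhere: B.
That leaves D = 6. Eliminate 6 elsewhere: A.
A must be 2 (only option left). So E can't be 2.
B's domain is down to {4}, so B = 4.
E must be 5 (only option left).

A=2, B=4, C=7, D=6, E=5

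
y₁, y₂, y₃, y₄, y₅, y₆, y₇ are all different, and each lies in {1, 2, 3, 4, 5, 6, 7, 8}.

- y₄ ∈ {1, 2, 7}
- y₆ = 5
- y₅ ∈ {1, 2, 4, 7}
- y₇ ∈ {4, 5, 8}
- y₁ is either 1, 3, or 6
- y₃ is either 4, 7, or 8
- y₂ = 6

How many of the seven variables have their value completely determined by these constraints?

2

y₂ must be 6 (only option left). Remove 6 from y₁.
y₆ has just one choice, so y₆ = 5. So y₇ can't be 5.
Determined: y₂=6, y₆=5. The other variables each still have more than one consistent value. That makes 2.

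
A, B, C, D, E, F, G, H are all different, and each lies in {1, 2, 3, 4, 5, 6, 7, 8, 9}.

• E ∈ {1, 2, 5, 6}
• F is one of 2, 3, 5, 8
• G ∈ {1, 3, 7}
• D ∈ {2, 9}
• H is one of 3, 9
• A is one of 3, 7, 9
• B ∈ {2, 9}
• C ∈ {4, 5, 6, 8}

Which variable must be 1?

B and D share exactly the 2 values {2, 9}; by pigeonhole those values go to them, so strike 2, 9 from A, E, F, H.
H's domain is down to {3}, so H = 3. So A, F, G can't be 3.
A has just one choice, so A = 7. Strike 7 from G.
So 1 goes to G.

G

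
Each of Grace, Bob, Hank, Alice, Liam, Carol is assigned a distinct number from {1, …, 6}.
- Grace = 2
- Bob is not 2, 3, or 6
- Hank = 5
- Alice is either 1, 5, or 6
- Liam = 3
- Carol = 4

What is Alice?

Grace has just one choice, so Grace = 2.
Hank must be 5 (only option left). Eliminate 5 elsewhere: Bob, Alice.
That leaves Liam = 3.
Carol has just one choice, so Carol = 4. Remove 4 from Bob.
Bob must be 1 (only option left). Strike 1 from Alice.
So Alice = 6.

6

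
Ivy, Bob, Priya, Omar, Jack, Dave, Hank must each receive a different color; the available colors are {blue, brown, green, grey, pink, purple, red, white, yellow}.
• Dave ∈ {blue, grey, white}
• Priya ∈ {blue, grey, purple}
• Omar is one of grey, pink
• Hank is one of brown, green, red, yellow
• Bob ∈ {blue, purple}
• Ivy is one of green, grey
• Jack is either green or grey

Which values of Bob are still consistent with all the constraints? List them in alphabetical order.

blue, purple

Ivy and Jack share exactly the 2 values {green, grey}; by pigeonhole those values go to them, so strike green, grey from Priya, Omar, Dave, Hank.
Omar has just one choice, so Omar = pink.
Bob and Priya between them cover only {blue, purple} — a naked pair. Remove those values from Dave.
Dave has just one choice, so Dave = white.
No further eliminations apply; Bob can still be any of blue, purple.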